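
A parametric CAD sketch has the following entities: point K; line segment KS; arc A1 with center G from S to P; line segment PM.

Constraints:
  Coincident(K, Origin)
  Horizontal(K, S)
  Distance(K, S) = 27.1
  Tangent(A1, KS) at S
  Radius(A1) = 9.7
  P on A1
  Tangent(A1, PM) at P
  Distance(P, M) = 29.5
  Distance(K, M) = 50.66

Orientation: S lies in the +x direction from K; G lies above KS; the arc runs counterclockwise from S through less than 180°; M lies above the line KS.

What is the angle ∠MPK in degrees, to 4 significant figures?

95.57°

Checks: |GP| = 9.700 ✓; ∠(GP, PM) = 90.00° ✓; |PM| = 29.50 ✓; |KM| = 50.66 ✓.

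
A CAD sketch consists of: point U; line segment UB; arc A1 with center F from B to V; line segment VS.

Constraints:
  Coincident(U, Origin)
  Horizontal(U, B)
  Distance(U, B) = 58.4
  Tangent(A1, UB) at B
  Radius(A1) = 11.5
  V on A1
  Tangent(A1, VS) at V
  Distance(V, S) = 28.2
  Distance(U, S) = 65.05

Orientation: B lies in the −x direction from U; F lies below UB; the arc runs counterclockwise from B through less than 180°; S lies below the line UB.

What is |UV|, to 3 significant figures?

70.0

U is at the origin; UB is horizontal with |UB| = 58.4 and B on the −x side, so B = (-58.4, 0.00). The tangent condition forces FB to be normal to UB, so F = B + (0, -11.5) = (-58.4, -11.5). Since FV ⟂ VS (tangency), |FS| = √(11.5² + 28.2²) = 30.5 regardless of where V sits on A1. So S lies on both circle(U, 65.05) and circle(F, 30.5); the below-UB intersection is S = (-50.6, -40.9). V is the foot of the tangent from S: V = (-67.6, -18.4).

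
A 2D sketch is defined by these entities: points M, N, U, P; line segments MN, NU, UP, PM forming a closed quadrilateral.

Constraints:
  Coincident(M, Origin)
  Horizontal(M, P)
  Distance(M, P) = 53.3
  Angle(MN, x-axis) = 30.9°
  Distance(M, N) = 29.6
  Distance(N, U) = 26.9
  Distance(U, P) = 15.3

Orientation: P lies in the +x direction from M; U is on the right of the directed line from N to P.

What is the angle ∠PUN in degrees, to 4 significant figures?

93.61°

M is at the origin; MP is horizontal with |MP| = 53.3 and P in +x, so P = (53.3, 0). MN runs at 30.9° with |MN| = 29.6, so N = (25.40, 15.20). U is determined by |NU| = 26.9 and |UP| = 15.3 together: it lies at the intersection of circle(N, 26.9) and circle(P, 15.3). With |NP| = 31.77, the foot of the radical line on NP is 23.59 from N and the perpendicular offset is √(26.9² − 23.59²) = 12.93. Taking the right-of-NP solution: U = (39.93, -7.437).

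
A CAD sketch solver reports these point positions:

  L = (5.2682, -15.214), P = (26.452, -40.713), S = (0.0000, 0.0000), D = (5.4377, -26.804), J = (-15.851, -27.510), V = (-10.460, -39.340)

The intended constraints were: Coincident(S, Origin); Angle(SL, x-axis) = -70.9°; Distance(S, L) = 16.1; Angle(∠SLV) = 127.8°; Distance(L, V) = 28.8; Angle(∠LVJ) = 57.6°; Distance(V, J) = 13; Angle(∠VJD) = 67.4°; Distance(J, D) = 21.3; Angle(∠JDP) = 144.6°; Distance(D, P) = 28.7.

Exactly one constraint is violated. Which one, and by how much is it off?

Distance(D, P) = 28.7 — off by 3.50.

S = (0.00, 0.00) ✓; SL at -70.90° ✓; |SL| = 16.10 ✓; ∠SLV = 127.8° ✓; |LV| = 28.80 ✓; ∠LVJ = 57.60° ✓; |VJ| = 13.00 ✓; ∠VJD = 67.40° ✓; |JD| = 21.30 ✓; ∠JDP = 144.6° ✓; |DP| = 25.20 ✗.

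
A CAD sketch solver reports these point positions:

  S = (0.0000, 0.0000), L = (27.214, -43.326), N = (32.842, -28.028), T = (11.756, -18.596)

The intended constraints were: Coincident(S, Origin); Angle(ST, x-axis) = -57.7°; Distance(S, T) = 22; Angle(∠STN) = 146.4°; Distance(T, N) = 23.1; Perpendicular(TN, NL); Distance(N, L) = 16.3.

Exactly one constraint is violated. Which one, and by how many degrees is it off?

Perpendicular(TN, NL) — off by 3.90°.

S = (0.00, 0.00) ✓; ST at -57.70° ✓; |ST| = 22.00 ✓; ∠STN = 146.4° ✓; |TN| = 23.10 ✓; ∠(TN, NL) = 86.10° ✗; |NL| = 16.30 ✓.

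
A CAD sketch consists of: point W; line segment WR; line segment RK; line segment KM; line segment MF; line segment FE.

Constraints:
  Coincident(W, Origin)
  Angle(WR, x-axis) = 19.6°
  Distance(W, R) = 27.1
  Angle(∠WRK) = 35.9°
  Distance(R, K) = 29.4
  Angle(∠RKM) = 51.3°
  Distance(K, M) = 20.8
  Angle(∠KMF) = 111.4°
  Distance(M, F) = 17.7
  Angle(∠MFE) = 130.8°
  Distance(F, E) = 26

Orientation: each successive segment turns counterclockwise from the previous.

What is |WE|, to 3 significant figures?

43.6

W is at the origin; WR runs at 19.6° with length 27.1, so R = (25.5, 9.09). ∠WRK = 35.9° gives RK at 164° from the x-axis; with |RK| = 29.4, K = (-2.69, 17.3). ∠RKM = 51.3° gives KM at -67.6° from the x-axis; with |KM| = 20.8, M = (5.24, -1.89). ∠KMF = 111.4° gives MF at 1.00° from the x-axis; with |MF| = 17.7, F = (22.9, -1.58). ∠MFE = 130.8° gives FE at 50.2° from the x-axis; with |FE| = 26.0, E = (39.6, 18.4). Then |WE| = |E − W| = 43.6.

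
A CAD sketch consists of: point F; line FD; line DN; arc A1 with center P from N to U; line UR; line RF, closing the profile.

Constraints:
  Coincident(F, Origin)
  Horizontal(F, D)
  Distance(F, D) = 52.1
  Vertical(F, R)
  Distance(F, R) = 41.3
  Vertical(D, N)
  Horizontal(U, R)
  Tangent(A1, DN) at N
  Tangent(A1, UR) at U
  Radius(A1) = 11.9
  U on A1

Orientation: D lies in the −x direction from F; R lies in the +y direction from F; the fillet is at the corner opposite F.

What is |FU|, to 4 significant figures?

57.63

F is at the origin; FD is horizontal with |FD| = 52.1 and D on the −x side, so D = (-52.10, 0.000). F and R share the same x with |FR| = 41.3 and R on the +y side, so R = (0.000, 41.30). The virtual corner opposite F is at (-52.10, 41.30). A1 meets DN tangentially, so PN is at right angles to DN and tangency of A1 to UR means the radius PU is perpendicular to UR, with radius 11.9, so the center P sits 11.9 in from both sides at P = (-40.20, 29.40). That places the tangent points at N = (-52.10, 29.40) on DN and U = (-40.20, 41.30) on UR. Then |FU| = |U − F| = 57.63.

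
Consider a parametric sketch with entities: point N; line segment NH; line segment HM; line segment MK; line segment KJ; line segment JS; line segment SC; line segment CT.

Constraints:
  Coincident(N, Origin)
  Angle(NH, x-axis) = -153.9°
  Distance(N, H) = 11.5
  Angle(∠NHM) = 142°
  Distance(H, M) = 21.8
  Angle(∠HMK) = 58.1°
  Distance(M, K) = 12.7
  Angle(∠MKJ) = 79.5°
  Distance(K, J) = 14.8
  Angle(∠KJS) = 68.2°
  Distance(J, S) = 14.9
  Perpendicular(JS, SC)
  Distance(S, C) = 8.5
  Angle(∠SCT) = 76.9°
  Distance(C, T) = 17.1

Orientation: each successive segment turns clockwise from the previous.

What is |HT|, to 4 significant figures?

7.343

N is at the origin; NH runs at -153.9° with length 11.5, so H = (-10.33, -5.059). ∠NHM = 142.0° gives HM at 168.1° from the x-axis; with |HM| = 21.8, M = (-31.66, -0.5640). ∠HMK = 58.1° gives MK at 46.20° from the x-axis; with |MK| = 12.7, K = (-22.87, 8.602). ∠MKJ = 79.5° gives KJ at -54.30° from the x-axis; with |KJ| = 14.8, J = (-14.23, -3.417). ∠KJS = 68.2° gives JS at -166.1° from the x-axis; with |JS| = 14.9, S = (-28.70, -6.996). The perpendicularity gives SC at right angles to JS, so SC runs at 103.9°; with |SC| = 8.5, C = (-30.74, 1.255). ∠SCT = 76.9° gives CT at 0.8000° from the x-axis; with |CT| = 17.1, T = (-13.64, 1.494). Then |HT| = |T − H| = 7.343.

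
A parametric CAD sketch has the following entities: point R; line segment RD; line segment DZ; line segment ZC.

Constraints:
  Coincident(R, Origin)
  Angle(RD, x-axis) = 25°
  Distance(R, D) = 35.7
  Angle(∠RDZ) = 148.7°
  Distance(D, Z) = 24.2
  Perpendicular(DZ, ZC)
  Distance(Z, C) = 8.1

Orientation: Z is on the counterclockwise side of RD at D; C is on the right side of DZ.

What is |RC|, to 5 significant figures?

60.849

R is at the origin; RD runs at 25.0° with length 35.7, so D = 35.7·(cos 25.0°, sin 25.0°) = (32.355, 15.087). ∠RDZ = 148.7°, so DZ runs at 25.0° + (180° − 148.7°) = 56.300° from the x-axis; with |DZ| = 24.2, Z = D + 24.2·(cos 56.300°, sin 56.300°) = (45.782, 35.221). DZ ⟂ ZC; with |ZC| = 8.1 on the right of DZ, C = Z + 8.1·(0.83195, -0.55484) = (52.521, 30.727). Then |RC| = |C − R| = 60.849.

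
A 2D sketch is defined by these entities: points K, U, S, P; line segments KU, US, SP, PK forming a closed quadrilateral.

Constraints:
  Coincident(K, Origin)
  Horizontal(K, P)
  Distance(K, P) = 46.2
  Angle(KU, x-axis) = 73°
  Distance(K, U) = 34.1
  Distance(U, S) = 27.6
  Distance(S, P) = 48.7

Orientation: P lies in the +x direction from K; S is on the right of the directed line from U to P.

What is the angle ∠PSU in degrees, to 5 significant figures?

73.635°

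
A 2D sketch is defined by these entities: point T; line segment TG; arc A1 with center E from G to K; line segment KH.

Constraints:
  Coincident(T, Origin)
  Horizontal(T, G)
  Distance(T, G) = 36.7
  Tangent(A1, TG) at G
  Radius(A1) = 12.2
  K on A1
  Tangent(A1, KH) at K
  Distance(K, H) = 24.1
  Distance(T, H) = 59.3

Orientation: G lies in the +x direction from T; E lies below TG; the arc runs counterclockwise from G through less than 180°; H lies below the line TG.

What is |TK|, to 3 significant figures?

35.3

Checks: T.y = 0.00, G.y = 0.00 ✓; |EK| = 12.20 ✓; ∠(EK, KH) = 90.00° ✓; |KH| = 24.10 ✓; |TH| = 59.30 ✓.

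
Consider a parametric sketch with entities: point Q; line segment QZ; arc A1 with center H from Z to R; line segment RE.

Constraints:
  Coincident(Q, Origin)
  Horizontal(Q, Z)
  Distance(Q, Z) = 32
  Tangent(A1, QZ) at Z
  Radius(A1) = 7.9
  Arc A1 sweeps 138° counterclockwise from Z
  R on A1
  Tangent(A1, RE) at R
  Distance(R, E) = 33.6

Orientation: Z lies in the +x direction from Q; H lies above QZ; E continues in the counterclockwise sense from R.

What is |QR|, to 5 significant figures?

39.748

A1 meets QZ tangentially, so HZ is at right angles to QZ, so H = Z + (0, 7.9) = (32.000, 7.9000). On A1, Z sits at bearing -90° from H; a 138° counterclockwise sweep puts R at bearing 48°, so R = H + 7.9·(cos 48°, sin 48°) = (37.286, 13.771). Then |QR| = |R − Q| = 39.748.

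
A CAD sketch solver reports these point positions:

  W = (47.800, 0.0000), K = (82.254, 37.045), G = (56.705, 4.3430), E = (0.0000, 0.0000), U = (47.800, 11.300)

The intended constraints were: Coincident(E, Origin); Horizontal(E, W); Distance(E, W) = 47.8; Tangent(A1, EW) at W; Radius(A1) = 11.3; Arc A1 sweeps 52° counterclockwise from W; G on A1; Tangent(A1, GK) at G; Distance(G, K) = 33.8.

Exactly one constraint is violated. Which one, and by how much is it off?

Distance(G, K) = 33.8 — off by 7.70.

E = (0.00, 0.00) ✓; E.y = 0.00, W.y = 0.00 ✓; |EW| = 47.80 ✓; ∠(UW, WE) = 90.00° ✓; |UW| = 11.30 ✓; bearing(U→G) − bearing(U→W) = 52.00° ✓; |UG| = 11.30 ✓; ∠(UG, GK) = 90.00° ✓; |GK| = 41.50 ✗.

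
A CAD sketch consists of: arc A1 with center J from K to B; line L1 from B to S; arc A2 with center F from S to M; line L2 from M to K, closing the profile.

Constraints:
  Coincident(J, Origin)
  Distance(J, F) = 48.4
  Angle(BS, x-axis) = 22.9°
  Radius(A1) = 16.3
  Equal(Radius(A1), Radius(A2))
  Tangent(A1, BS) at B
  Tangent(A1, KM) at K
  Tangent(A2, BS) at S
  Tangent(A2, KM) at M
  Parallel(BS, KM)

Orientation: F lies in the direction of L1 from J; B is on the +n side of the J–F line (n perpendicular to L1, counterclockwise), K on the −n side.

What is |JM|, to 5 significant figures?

51.071

Tangency of A1 to both parallel lines with radius 16.3 puts B and K at J ± 16.3·n: B = (-6.3427, 15.015), K = (6.3427, -15.015). Equal radii place S and M the same way about F: S = F + 16.3·n = (38.243, 33.849), M = F − 16.3·n = (50.928, 3.8183). Then |JM| = |M − J| = 51.071.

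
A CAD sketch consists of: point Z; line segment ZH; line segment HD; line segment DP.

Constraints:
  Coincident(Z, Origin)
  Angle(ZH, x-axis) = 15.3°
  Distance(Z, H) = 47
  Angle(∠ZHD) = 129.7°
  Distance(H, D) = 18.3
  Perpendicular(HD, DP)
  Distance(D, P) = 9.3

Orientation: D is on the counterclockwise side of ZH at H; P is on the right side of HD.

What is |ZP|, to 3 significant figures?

66.3

Z is at the origin; ZH runs at 15.3° with length 47.0, so H = 47.0·(cos 15.3°, sin 15.3°) = (45.3, 12.4). ∠ZHD = 129.7°, so HD runs at 15.3° + (180° − 129.7°) = 65.6° from the x-axis; with |HD| = 18.3, D = H + 18.3·(cos 65.6°, sin 65.6°) = (52.9, 29.1). The perpendicularity gives DP at right angles to HD; with |DP| = 9.3 on the right of HD, P = D + 9.3·(0.911, -0.413) = (61.4, 25.2). Then |ZP| = |P − Z| = 66.3.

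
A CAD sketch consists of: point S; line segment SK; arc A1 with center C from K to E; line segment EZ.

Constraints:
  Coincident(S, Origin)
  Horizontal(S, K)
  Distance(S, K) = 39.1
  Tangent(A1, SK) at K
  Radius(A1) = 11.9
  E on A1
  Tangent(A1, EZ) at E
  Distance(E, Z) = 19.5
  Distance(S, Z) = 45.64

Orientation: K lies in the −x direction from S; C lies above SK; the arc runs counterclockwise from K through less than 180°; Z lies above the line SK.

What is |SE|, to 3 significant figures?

30.9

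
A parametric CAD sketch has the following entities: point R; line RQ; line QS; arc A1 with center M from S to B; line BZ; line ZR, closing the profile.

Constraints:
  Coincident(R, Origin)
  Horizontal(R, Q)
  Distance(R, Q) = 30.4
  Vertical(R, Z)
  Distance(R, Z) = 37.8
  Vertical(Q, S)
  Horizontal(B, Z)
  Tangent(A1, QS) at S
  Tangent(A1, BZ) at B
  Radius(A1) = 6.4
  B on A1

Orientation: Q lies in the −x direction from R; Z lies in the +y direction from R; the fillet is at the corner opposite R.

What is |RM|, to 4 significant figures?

39.52

R and Z share the same x with |RZ| = 37.8 and Z on the +y side, so Z = (0.000, 37.80). The virtual corner opposite R is at (-30.40, 37.80). The tangent condition forces MS to be normal to QS and A1 meets BZ tangentially, so MB is at right angles to BZ, with radius 6.4, so the center M sits 6.4 in from both sides at M = (-24.00, 31.40). Then |RM| = |M − R| = 39.52.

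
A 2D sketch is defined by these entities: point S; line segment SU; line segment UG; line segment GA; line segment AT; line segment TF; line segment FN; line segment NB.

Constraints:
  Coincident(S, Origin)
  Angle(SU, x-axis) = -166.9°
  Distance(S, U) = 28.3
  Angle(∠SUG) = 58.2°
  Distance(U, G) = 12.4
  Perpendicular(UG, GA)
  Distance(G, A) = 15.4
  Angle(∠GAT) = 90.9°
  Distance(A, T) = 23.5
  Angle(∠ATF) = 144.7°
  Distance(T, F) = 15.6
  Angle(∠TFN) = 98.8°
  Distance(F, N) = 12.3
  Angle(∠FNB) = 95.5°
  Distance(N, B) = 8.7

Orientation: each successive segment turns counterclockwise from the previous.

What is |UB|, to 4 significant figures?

10.55

S is at the origin; SU runs at -166.9° with length 28.3, so U = (-27.56, -6.414). ∠SUG = 58.2° gives UG at -45.10° from the x-axis; with |UG| = 12.4, G = (-18.81, -15.20). UG is perpendicular to GA, so GA runs at 44.90°; with |GA| = 15.4, A = (-7.902, -4.327). ∠GAT = 90.9° gives AT at 134.0° from the x-axis; with |AT| = 23.5, T = (-24.23, 12.58). ∠ATF = 144.7° gives TF at 169.3° from the x-axis; with |TF| = 15.6, F = (-39.56, 15.47). ∠TFN = 98.8° gives FN at -109.5° from the x-axis; with |FN| = 12.3, N = (-43.66, 3.879). ∠FNB = 95.5° gives NB at -25.00° from the x-axis; with |NB| = 8.7, B = (-35.78, 0.2024). Then |UB| = |B − U| = 10.55.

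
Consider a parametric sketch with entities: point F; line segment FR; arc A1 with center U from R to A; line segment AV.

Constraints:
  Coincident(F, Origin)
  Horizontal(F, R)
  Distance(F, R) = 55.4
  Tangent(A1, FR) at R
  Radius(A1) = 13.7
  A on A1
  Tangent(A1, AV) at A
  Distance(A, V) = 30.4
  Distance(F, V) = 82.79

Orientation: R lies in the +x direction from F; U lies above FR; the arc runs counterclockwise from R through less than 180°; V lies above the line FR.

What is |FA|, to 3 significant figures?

70.3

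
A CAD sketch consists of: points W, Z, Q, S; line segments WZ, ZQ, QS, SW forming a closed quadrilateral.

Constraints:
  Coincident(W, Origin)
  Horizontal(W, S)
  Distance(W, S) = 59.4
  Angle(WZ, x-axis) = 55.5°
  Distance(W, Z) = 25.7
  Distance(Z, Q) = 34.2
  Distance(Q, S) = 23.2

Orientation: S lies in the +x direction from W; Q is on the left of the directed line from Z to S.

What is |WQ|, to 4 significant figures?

52.93

W is at the origin; W and S share the same y with |WS| = 59.4 and S in +x, so S = (59.4, 0). WZ runs at 55.5° with |WZ| = 25.7, so Z = (14.56, 21.18). Q is determined by |ZQ| = 34.2 and |QS| = 23.2 together: it lies at the intersection of circle(Z, 34.2) and circle(S, 23.2). With |ZS| = 49.59, the foot of the radical line on ZS is 31.16 from Z and the perpendicular offset is √(34.2² − 31.16²) = 14.09. Taking the left-of-ZS solution: Q = (48.75, 20.61).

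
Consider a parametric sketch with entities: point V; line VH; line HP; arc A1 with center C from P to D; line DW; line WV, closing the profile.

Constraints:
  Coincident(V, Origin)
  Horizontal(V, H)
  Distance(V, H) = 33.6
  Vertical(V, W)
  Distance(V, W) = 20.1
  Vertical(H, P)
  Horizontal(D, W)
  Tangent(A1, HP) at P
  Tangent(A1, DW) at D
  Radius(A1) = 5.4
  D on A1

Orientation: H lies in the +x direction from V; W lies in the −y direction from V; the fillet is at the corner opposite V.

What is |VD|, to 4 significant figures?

34.63

V is at the origin; V and H share the same y with |VH| = 33.6 and H on the +x side, so H = (33.60, 0.000). V and W share the same x with |VW| = 20.1 and W on the −y side, so W = (0.000, -20.10). The virtual corner opposite V is at (33.60, -20.10). Tangency of A1 to HP means the radius CP is perpendicular to HP and tangency of A1 to DW means the radius CD is perpendicular to DW, with radius 5.4, so the center C sits 5.4 in from both sides at C = (28.20, -14.70). That places the tangent points at P = (33.60, -14.70) on HP and D = (28.20, -20.10) on DW. Then |VD| = |D − V| = 34.63.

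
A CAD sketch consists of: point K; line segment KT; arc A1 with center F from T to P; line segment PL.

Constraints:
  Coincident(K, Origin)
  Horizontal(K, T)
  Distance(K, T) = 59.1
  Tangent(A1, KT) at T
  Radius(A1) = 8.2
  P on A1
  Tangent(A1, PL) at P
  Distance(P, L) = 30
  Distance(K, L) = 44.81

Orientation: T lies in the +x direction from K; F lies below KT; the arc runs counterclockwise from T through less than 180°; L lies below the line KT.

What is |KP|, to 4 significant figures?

52.53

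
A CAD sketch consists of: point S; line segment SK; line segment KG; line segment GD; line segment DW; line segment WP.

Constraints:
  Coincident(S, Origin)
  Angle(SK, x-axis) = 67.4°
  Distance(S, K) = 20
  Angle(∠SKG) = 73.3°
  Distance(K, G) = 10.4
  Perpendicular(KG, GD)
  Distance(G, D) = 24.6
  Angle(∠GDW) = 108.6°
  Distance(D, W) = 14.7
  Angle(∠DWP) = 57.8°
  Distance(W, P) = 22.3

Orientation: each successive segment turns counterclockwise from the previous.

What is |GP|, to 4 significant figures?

11.55

S is at the origin; SK runs at 67.4° with length 20.0, so K = (7.686, 18.46). ∠SKG = 73.3° gives KG at 174.1° from the x-axis; with |KG| = 10.4, G = (-2.659, 19.53). The perpendicularity gives GD at right angles to KG, so GD runs at -95.90°; with |GD| = 24.6, D = (-5.188, -4.936). ∠GDW = 108.6° gives DW at -24.50° from the x-axis; with |DW| = 14.7, W = (8.189, -11.03). ∠DWP = 57.8° gives WP at 97.70° from the x-axis; with |WP| = 22.3, P = (5.201, 11.07). Then |GP| = |P − G| = 11.55.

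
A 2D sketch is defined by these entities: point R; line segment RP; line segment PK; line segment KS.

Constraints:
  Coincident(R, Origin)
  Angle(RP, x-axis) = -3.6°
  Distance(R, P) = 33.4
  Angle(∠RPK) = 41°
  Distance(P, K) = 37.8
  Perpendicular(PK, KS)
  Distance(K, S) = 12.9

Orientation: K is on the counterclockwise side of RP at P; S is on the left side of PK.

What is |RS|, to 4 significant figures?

15.49

∠RPK = 41.0°, so PK runs at -3.6° + (180° − 41.0°) = 135.4° from the x-axis; with |PK| = 37.8, K = P + 37.8·(cos 135.4°, sin 135.4°) = (6.420, 24.44). PK ⟂ KS; with |KS| = 12.9 on the left of PK, S = K + 12.9·(-0.7022, -0.7120) = (-2.638, 15.26). Then |RS| = |S − R| = 15.49.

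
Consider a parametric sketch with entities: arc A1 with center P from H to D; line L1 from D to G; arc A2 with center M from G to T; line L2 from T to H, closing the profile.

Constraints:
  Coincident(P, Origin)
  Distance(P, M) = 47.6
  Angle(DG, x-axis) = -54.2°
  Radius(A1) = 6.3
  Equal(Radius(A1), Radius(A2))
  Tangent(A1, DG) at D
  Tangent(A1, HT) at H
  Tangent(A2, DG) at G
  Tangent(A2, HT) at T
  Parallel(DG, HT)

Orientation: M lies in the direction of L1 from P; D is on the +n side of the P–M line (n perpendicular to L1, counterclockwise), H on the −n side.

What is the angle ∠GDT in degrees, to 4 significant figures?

14.83°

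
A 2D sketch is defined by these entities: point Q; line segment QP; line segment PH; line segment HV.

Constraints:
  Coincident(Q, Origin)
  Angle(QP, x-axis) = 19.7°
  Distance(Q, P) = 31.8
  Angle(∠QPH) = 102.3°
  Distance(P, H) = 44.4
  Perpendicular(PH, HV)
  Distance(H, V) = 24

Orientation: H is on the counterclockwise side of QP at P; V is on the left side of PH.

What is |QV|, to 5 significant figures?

51.660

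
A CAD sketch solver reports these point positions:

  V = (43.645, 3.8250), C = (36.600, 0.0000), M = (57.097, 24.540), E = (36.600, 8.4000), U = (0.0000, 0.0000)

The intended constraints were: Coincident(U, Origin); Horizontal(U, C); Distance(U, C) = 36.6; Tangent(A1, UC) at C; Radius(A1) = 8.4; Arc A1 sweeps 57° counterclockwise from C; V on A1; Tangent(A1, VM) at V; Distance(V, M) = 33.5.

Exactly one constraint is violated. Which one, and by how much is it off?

Distance(V, M) = 33.5 — off by 8.80.

U = (0.00, 0.00) ✓; U.y = 0.00, C.y = 0.00 ✓; |UC| = 36.60 ✓; ∠(EC, CU) = 90.00° ✓; |EC| = 8.400 ✓; bearing(E→V) − bearing(E→C) = 57.00° ✓; |EV| = 8.400 ✓; ∠(EV, VM) = 90.00° ✓; |VM| = 24.70 ✗.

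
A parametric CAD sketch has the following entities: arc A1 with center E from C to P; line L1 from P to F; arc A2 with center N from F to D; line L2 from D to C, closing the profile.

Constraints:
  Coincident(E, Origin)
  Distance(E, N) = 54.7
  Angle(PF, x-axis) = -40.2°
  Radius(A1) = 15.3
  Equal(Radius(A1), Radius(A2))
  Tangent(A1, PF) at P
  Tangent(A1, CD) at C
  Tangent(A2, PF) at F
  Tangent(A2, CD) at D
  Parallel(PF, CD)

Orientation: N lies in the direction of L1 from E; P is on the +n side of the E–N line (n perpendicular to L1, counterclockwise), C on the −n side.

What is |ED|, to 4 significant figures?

56.80

The slot axis is L1's direction at -40.2°, so u = (cos -40.2°, sin -40.2°) = (0.7638, -0.6455) and n = (−sin -40.2°, cos -40.2°) = (0.6455, 0.7638). E is at the origin and N lies 54.7 along u from E, so N = 54.7·u = (41.78, -35.31). Tangency of A1 to both parallel lines with radius 15.3 puts P and C at E ± 15.3·n: P = (9.876, 11.69), C = (-9.876, -11.69). Equal radii place F and D the same way about N: F = N + 15.3·n = (51.66, -23.62), D = N − 15.3·n = (31.90, -46.99). Then |ED| = |D − E| = 56.80.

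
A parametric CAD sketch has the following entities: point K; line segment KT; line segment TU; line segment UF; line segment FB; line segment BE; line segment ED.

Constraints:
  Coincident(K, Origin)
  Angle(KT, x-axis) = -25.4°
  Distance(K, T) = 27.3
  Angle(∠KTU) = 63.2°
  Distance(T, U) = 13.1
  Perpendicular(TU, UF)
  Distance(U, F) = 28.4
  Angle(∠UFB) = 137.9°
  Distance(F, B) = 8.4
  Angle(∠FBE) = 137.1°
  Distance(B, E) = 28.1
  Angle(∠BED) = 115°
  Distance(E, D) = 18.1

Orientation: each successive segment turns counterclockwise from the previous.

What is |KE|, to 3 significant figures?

35.2

K is at the origin; KT runs at -25.4° with length 27.3, so T = (24.7, -11.7). ∠KTU = 63.2° gives TU at 91.4° from the x-axis; with |TU| = 13.1, U = (24.3, 1.39). TU is perpendicular to UF, so UF runs at -179°; with |UF| = 28.4, F = (-4.05, 0.692). ∠UFB = 137.9° gives FB at -137° from the x-axis; with |FB| = 8.4, B = (-10.1, -5.09). ∠FBE = 137.1° gives BE at -93.6° from the x-axis; with |BE| = 28.1, E = (-11.9, -33.1). Then |KE| = |E − K| = 35.2.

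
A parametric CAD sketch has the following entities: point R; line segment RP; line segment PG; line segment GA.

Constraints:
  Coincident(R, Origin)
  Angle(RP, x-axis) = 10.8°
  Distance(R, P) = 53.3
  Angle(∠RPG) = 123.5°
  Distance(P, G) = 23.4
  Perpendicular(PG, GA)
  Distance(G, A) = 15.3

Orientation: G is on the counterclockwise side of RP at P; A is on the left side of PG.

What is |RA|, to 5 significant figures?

60.326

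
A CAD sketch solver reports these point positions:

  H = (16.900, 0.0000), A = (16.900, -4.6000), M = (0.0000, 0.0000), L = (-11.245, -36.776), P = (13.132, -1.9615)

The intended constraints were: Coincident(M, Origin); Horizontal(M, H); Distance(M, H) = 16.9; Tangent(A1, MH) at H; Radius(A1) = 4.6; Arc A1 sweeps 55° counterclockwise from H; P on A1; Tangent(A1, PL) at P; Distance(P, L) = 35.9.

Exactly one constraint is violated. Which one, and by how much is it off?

Distance(P, L) = 35.9 — off by 6.60.

M = (0.00, 0.00) ✓; M.y = 0.00, H.y = 0.00 ✓; |MH| = 16.90 ✓; ∠(AH, HM) = 90.00° ✓; |AH| = 4.600 ✓; bearing(A→P) − bearing(A→H) = 55.00° ✓; |AP| = 4.600 ✓; ∠(AP, PL) = 90.00° ✓; |PL| = 42.50 ✗.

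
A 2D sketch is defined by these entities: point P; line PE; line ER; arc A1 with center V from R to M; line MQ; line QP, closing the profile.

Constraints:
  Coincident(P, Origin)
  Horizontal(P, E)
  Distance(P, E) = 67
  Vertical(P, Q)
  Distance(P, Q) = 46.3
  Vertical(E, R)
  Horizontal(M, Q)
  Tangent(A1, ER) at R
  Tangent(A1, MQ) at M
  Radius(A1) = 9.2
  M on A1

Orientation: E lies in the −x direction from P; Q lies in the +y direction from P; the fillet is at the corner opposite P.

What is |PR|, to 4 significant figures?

76.59

The virtual corner opposite P is at (-67.00, 46.30). Tangency of A1 to ER means the radius VR is perpendicular to ER and since A1 is tangent to MQ there, VM ⟂ MQ, with radius 9.2, so the center V sits 9.2 in from both sides at V = (-57.80, 37.10). That places the tangent points at R = (-67.00, 37.10) on ER and M = (-57.80, 46.30) on MQ. Then |PR| = |R − P| = 76.59.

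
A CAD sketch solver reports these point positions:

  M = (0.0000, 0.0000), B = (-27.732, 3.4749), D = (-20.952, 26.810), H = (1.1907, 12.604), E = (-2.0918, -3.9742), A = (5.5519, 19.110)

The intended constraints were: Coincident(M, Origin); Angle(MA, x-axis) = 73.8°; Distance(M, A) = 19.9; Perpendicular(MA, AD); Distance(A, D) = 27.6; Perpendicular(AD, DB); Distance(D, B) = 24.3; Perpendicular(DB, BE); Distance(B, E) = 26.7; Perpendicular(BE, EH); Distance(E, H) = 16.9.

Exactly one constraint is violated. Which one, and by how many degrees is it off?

Perpendicular(BE, EH) — off by 5.00°.

M = (0.00, 0.00) ✓; MA at 73.80° ✓; |MA| = 19.90 ✓; ∠(MA, AD) = 90.00° ✓; |AD| = 27.60 ✓; ∠(AD, DB) = 90.00° ✓; |DB| = 24.30 ✓; ∠(DB, BE) = 90.00° ✓; |BE| = 26.70 ✓; ∠(BE, EH) = 95.00° ✗; |EH| = 16.90 ✓.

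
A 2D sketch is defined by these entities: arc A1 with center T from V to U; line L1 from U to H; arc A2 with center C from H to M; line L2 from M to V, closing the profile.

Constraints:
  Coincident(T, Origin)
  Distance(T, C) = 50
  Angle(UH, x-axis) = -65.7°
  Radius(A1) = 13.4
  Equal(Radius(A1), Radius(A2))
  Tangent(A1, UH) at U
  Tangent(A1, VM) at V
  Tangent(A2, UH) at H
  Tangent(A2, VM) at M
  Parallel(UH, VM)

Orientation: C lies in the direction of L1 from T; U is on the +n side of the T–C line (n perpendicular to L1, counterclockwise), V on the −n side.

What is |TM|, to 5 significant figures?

51.764

The slot axis is L1's direction at -65.7°, so u = (cos -65.7°, sin -65.7°) = (0.41151, -0.91140) and n = (−sin -65.7°, cos -65.7°) = (0.91140, 0.41151). T is at the origin and C lies 50.0 along u from T, so C = 50.0·u = (20.576, -45.570). Tangency of A1 to both parallel lines with radius 13.4 puts U and V at T ± 13.4·n: U = (12.213, 5.5143), V = (-12.213, -5.5143). Equal radii place H and M the same way about C: H = C + 13.4·n = (32.789, -40.056), M = C − 13.4·n = (8.3629, -51.084). Then |TM| = |M − T| = 51.764.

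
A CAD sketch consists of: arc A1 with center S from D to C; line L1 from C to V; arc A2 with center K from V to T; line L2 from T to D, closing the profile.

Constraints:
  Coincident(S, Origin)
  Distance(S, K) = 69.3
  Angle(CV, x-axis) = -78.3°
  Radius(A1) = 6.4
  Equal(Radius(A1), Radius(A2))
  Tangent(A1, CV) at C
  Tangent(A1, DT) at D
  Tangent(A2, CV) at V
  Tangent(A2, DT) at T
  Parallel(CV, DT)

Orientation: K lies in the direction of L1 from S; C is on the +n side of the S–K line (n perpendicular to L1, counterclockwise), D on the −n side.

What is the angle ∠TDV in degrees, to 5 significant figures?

10.465°

The slot axis is L1's direction at -78.3°, so u = (cos -78.3°, sin -78.3°) = (0.20279, -0.97922) and n = (−sin -78.3°, cos -78.3°) = (0.97922, 0.20279). S is at the origin and K lies 69.3 along u from S, so K = 69.3·u = (14.053, -67.860). Tangency of A1 to both parallel lines with radius 6.4 puts C and D at S ± 6.4·n: C = (6.2670, 1.2978), D = (-6.2670, -1.2978). Equal radii place V and T the same way about K: V = K + 6.4·n = (20.320, -66.562), T = K − 6.4·n = (7.7861, -69.158). Then cos ∠TDV = DT·DV / (|DT||DV|), giving 10.465°.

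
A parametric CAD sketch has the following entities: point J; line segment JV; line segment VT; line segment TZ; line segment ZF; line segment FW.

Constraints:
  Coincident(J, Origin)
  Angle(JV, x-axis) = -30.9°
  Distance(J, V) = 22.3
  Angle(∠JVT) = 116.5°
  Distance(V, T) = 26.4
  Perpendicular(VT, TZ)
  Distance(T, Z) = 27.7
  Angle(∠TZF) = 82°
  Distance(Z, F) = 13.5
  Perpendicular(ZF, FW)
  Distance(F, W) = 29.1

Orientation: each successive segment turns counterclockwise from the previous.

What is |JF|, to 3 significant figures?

23.7

J is at the origin; JV runs at -30.9° with length 22.3, so V = (19.1, -11.5). ∠JVT = 116.5° gives VT at 32.6° from the x-axis; with |VT| = 26.4, T = (41.4, 2.77). The perpendicularity gives TZ at right angles to VT, so TZ runs at 123°; with |TZ| = 27.7, Z = (26.5, 26.1). ∠TZF = 82.0° gives ZF at -139° from the x-axis; with |ZF| = 13.5, F = (16.2, 17.3). Then |JF| = |F − J| = 23.7.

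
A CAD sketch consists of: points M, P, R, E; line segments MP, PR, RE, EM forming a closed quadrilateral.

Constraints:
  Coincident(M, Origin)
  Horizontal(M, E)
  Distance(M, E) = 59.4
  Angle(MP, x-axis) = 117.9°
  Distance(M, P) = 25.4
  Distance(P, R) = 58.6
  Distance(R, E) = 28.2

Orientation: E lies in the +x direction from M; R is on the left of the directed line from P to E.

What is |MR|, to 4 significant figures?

53.00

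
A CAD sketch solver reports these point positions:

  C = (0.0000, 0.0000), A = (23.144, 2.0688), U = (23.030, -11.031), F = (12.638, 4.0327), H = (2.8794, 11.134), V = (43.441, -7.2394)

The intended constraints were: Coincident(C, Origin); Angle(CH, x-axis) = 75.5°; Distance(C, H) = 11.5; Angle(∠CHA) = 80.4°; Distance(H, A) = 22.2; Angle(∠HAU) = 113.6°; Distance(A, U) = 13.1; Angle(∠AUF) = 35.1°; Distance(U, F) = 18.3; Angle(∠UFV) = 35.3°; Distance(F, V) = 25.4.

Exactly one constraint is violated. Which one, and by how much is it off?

Distance(F, V) = 25.4 — off by 7.40.

C = (0.00, 0.00) ✓; CH at 75.50° ✓; |CH| = 11.50 ✓; ∠CHA = 80.40° ✓; |HA| = 22.20 ✓; ∠HAU = 113.6° ✓; |AU| = 13.10 ✓; ∠AUF = 35.10° ✓; |UF| = 18.30 ✓; ∠UFV = 35.30° ✓; |FV| = 32.80 ✗.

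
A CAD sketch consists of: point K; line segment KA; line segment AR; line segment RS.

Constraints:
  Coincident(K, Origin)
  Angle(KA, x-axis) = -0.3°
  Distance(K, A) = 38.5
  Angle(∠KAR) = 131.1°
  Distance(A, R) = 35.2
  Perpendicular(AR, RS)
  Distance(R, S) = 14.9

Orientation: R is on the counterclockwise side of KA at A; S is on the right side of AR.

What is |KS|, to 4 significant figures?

74.76

∠KAR = 131.1°, so AR runs at -0.3° + (180° − 131.1°) = 48.60° from the x-axis; with |AR| = 35.2, R = A + 35.2·(cos 48.60°, sin 48.60°) = (61.78, 26.20). The perpendicularity gives RS at right angles to AR; with |RS| = 14.9 on the right of AR, S = R + 14.9·(0.7501, -0.6613) = (72.95, 16.35). Then |KS| = |S − K| = 74.76.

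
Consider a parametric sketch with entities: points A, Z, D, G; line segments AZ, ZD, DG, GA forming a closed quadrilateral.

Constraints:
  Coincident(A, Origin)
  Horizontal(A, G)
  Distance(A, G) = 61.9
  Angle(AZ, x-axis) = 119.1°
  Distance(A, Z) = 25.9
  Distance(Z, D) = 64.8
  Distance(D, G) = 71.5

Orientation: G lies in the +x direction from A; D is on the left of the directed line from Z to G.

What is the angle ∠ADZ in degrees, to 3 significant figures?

19.6°

Checks: |AG| = 61.90 ✓; |AZ| = 25.90 ✓; |ZD| = 64.80 ✓; |DG| = 71.50 ✓.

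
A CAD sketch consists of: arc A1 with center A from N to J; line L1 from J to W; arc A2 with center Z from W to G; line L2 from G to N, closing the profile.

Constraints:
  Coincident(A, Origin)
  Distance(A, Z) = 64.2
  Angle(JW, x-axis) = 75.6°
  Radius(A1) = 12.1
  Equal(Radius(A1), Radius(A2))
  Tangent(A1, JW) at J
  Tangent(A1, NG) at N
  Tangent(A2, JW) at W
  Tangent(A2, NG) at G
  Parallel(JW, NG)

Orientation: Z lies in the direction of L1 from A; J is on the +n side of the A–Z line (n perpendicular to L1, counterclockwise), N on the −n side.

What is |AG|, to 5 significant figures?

65.330

The slot axis is L1's direction at 75.6°, so u = (cos 75.6°, sin 75.6°) = (0.24869, 0.96858) and n = (−sin 75.6°, cos 75.6°) = (-0.96858, 0.24869). A is at the origin and Z lies 64.2 along u from A, so Z = 64.2·u = (15.966, 62.183). Tangency of A1 to both parallel lines with radius 12.1 puts J and N at A ± 12.1·n: J = (-11.720, 3.0091), N = (11.720, -3.0091). Equal radii place W and G the same way about Z: W = Z + 12.1·n = (4.2460, 65.192), G = Z − 12.1·n = (27.686, 59.174). Then |AG| = |G − A| = 65.330.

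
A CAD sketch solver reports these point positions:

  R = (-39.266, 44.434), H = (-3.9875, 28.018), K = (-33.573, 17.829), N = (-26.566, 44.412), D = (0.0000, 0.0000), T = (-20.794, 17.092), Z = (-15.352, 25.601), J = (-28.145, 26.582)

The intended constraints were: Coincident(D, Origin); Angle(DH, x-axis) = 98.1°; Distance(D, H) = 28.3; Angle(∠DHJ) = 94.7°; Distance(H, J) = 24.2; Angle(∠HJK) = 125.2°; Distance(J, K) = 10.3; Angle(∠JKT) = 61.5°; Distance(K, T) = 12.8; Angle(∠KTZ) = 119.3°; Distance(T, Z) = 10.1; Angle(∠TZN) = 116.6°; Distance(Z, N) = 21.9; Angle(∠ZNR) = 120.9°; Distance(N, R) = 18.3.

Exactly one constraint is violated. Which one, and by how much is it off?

Distance(N, R) = 18.3 — off by 5.60.

D = (0.00, 0.00) ✓; DH at 98.10° ✓; |DH| = 28.30 ✓; ∠DHJ = 94.70° ✓; |HJ| = 24.20 ✓; ∠HJK = 125.2° ✓; |JK| = 10.30 ✓; ∠JKT = 61.50° ✓; |KT| = 12.80 ✓; ∠KTZ = 119.3° ✓; |TZ| = 10.10 ✓; ∠TZN = 116.6° ✓; |ZN| = 21.90 ✓; ∠ZNR = 120.9° ✓; |NR| = 12.70 ✗.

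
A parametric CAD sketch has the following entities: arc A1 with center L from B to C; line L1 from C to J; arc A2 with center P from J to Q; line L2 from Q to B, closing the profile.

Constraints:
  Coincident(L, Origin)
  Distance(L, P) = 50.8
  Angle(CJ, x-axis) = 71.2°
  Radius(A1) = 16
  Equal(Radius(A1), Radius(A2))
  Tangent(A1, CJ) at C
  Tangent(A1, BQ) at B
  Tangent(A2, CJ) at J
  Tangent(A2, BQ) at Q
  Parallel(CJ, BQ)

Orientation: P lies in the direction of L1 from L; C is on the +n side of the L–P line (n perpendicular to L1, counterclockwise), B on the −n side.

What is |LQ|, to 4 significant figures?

53.26

Tangency of A1 to both parallel lines with radius 16.0 puts C and B at L ± 16.0·n: C = (-15.15, 5.156), B = (15.15, -5.156). Equal radii place J and Q the same way about P: J = P + 16.0·n = (1.225, 53.25), Q = P − 16.0·n = (31.52, 42.93). Then |LQ| = |Q − L| = 53.26.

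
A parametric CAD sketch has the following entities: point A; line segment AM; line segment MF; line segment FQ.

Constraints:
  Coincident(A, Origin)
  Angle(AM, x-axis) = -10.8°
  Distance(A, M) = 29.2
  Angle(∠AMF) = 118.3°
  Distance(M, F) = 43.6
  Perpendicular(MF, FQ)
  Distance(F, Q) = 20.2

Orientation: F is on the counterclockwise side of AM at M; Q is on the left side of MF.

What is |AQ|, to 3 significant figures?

57.7

∠AMF = 118.3°, so MF runs at -10.8° + (180° − 118.3°) = 50.9° from the x-axis; with |MF| = 43.6, F = M + 43.6·(cos 50.9°, sin 50.9°) = (56.2, 28.4). MF ⟂ FQ; with |FQ| = 20.2 on the left of MF, Q = F + 20.2·(-0.776, 0.631) = (40.5, 41.1). Then |AQ| = |Q − A| = 57.7.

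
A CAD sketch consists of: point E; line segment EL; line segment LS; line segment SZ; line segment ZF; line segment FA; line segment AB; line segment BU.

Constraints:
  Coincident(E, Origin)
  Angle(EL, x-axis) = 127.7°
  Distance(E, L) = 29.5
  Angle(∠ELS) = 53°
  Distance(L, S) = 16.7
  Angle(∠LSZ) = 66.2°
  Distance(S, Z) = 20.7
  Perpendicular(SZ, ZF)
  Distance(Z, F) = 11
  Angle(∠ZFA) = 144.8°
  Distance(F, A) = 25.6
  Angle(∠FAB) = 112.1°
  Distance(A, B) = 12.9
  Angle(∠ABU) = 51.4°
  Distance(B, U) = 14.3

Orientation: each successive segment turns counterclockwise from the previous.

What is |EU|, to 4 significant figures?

34.78

E is at the origin; EL runs at 127.7° with length 29.5, so L = (-18.04, 23.34). ∠ELS = 53.0° gives LS at -105.3° from the x-axis; with |LS| = 16.7, S = (-22.45, 7.233). ∠LSZ = 66.2° gives SZ at 8.500° from the x-axis; with |SZ| = 20.7, Z = (-1.974, 10.29). SZ is perpendicular to ZF, so ZF runs at 98.50°; with |ZF| = 11.0, F = (-3.600, 21.17). ∠ZFA = 144.8° gives FA at 133.7° from the x-axis; with |FA| = 25.6, A = (-21.29, 39.68). ∠FAB = 112.1° gives AB at -158.4° from the x-axis; with |AB| = 12.9, B = (-33.28, 34.93). ∠ABU = 51.4° gives BU at -29.80° from the x-axis; with |BU| = 14.3, U = (-20.87, 27.82). Then |EU| = |U − E| = 34.78.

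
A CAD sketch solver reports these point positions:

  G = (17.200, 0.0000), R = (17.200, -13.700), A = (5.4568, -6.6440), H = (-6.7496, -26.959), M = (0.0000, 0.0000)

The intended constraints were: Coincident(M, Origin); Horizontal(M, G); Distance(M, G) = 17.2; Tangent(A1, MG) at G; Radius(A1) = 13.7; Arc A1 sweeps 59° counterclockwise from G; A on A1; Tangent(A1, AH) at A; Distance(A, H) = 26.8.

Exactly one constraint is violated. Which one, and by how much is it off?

Distance(A, H) = 26.8 — off by 3.10.

M = (0.00, 0.00) ✓; M.y = 0.00, G.y = 0.00 ✓; |MG| = 17.20 ✓; ∠(RG, GM) = 90.00° ✓; |RG| = 13.70 ✓; bearing(R→A) − bearing(R→G) = 59.00° ✓; |RA| = 13.70 ✓; ∠(RA, AH) = 90.00° ✓; |AH| = 23.70 ✗.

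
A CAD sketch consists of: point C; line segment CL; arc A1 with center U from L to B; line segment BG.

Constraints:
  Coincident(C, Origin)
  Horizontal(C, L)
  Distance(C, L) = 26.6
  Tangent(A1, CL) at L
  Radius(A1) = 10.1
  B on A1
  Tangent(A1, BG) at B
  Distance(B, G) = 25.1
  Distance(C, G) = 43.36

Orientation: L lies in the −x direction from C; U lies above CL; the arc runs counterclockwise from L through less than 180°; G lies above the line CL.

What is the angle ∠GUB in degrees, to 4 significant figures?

68.08°

C is at the origin; C and L share the same y with |CL| = 26.6 and L on the −x side, so L = (-26.60, 0.000). The tangent condition forces UL to be normal to CL, so U = L + (0, 10.1) = (-26.60, 10.10). Since UB ⟂ BG (tangency), |UG| = √(10.1² + 25.1²) = 27.06 regardless of where B sits on A1. So G lies on both circle(C, 43.36) and circle(U, 27.06); the above-CL intersection is G = (-22.79, 36.89). B is the foot of the tangent from G: B = (-16.79, 12.51).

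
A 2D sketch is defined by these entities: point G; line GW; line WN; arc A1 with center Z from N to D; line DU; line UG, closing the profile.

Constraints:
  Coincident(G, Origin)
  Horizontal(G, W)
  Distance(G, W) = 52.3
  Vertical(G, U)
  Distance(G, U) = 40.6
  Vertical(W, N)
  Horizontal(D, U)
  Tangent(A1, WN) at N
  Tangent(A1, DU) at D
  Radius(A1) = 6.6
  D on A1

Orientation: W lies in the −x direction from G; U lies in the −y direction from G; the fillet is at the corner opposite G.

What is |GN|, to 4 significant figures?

62.38

The virtual corner opposite G is at (-52.30, -40.60). The tangent condition forces ZN to be normal to WN and since A1 is tangent to DU there, ZD ⟂ DU, with radius 6.6, so the center Z sits 6.6 in from both sides at Z = (-45.70, -34.00). That places the tangent points at N = (-52.30, -34.00) on WN and D = (-45.70, -40.60) on DU. Then |GN| = |N − G| = 62.38.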